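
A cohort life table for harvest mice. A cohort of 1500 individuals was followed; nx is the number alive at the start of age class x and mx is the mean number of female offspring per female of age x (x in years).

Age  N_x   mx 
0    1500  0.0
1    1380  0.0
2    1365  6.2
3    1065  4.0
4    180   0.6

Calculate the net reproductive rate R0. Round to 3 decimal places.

lx = nx/n0 = nx/1500: 1, 0.92, 0.91, 0.71, 0.12
lx·mx by age: 0, 0, 5.642, 2.84, 0.072
R0 = Σ lx·mx = 8.554 → 8.554

8.554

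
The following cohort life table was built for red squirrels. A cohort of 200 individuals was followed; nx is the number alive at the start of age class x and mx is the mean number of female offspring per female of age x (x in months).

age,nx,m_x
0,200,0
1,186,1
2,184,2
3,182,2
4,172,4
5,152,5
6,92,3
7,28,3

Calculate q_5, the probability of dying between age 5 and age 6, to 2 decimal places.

lx = nx/n0 = nx/200: 1, 0.93, 0.92, 0.91, 0.86, 0.76, 0.46, 0.14
q_5 = (l_5 − l_6) / l_5 = (0.76 − 0.46) / 0.76
     = 0.3 / 0.76 = 0.394737… → 0.39

0.39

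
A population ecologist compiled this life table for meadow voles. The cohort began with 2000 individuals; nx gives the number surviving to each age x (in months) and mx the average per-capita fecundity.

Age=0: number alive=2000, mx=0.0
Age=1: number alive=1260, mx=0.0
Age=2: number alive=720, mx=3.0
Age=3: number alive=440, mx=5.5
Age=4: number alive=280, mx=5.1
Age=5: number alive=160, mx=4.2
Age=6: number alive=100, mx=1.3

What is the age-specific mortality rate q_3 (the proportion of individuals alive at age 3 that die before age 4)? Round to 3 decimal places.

lx = nx/n0 = nx/2000: 1, 0.63, 0.36, 0.22, 0.14, 0.08, 0.05
q_3 = (l_3 − l_4) / l_3 = (0.22 − 0.14) / 0.22
     = 0.08 / 0.22 = 0.363636… → 0.364

0.364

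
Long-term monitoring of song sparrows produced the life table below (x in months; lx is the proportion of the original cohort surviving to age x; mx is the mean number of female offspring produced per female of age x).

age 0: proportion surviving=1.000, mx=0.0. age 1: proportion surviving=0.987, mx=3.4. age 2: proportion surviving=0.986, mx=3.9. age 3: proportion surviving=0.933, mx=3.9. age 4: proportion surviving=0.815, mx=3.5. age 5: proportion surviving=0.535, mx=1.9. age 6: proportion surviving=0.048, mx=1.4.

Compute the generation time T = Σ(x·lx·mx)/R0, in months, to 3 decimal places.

2.630

lx·mx: 0, 3.3558, 3.8454, 3.6387, 2.8525, 1.0165, 0.0672 → R0 = 14.7761
x·lx·mx: 0, 3.3558, 7.6908, 10.9161, 11.41, 5.0825, 0.4032 → Σ = 38.8584
T = 38.8584 / 14.7761 = 2.629814… → 2.630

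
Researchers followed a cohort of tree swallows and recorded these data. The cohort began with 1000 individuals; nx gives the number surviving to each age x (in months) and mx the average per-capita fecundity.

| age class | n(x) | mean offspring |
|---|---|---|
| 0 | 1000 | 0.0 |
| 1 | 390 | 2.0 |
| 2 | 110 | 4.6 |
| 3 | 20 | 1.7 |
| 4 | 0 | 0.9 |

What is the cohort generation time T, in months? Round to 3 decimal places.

lx = nx/n0 = nx/1000: 1, 0.39, 0.11, 0.02, 0
lx·mx: 0, 0.78, 0.506, 0.034, 0 → R0 = 1.32
x·lx·mx: 0, 0.78, 1.012, 0.102, 0 → Σ = 1.894
T = 1.894 / 1.32 = 1.434848… → 1.435

1.435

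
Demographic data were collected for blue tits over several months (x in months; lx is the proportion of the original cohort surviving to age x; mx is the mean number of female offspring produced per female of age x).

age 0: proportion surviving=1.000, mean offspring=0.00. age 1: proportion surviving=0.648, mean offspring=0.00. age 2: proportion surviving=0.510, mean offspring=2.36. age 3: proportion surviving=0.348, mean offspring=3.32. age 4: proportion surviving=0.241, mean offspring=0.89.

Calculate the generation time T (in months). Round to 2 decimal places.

lx·mx: 0, 0, 1.2036, 1.15536, 0.21449 → R0 = 2.57345
x·lx·mx: 0, 0, 2.4072, 3.46608, 0.85796 → Σ = 6.73124
T = 6.73124 / 2.57345 = 2.615648… → 2.62

2.62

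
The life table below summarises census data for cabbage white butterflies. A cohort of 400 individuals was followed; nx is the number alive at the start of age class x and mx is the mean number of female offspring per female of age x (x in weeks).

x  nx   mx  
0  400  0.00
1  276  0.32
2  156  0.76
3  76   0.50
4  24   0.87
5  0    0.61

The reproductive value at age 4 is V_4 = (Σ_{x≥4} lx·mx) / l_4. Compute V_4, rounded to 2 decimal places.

lx = nx/n0 = nx/400: 1, 0.69, 0.39, 0.19, 0.06, 0
lx·mx for x ≥ 4: 0.0522, 0 → sum = 0.0522
V_4 = 0.0522 / l_4 = 0.0522 / 0.06 = 0.87 → 0.87

0.87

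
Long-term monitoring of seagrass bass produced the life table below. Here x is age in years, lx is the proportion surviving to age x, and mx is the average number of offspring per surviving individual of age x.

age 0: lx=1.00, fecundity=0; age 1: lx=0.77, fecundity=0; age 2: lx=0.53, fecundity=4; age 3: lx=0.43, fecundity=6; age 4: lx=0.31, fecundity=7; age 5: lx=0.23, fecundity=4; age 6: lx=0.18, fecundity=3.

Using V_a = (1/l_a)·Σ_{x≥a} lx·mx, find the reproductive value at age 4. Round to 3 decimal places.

11.710

lx·mx for x ≥ 4: 2.17, 0.92, 0.54 → sum = 3.63
V_4 = 3.63 / l_4 = 3.63 / 0.31 = 11.709677… → 11.710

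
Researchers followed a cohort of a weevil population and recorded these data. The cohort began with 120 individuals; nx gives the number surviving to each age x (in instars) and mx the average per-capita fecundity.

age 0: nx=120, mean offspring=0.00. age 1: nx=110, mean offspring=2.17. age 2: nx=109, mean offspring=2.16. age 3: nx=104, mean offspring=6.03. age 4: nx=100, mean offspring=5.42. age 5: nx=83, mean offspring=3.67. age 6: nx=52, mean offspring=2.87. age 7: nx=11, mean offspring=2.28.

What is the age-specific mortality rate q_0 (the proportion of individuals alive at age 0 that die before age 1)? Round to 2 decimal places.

lx = nx/n0 = nx/120: 1, 0.91667…, 0.90833…, 0.86667…, 0.83333…, 0.69167…, 0.43333…, 0.09167…
q_0 = (l_0 − l_1) / l_0 = (1 − 0.916667…) / 1
     = 0.083333… / 1 = 0.083333… → 0.08

0.08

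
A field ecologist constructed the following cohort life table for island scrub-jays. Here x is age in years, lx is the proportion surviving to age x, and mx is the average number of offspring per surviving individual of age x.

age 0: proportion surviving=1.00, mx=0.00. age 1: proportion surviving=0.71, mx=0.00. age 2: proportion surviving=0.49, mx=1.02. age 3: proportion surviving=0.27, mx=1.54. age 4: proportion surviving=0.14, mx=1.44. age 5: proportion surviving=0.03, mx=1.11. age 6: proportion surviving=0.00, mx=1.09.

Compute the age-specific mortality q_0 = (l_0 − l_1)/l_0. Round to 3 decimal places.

0.290

q_0 = (l_0 − l_1) / l_0 = (1 − 0.71) / 1
     = 0.29 / 1 = 0.29 → 0.290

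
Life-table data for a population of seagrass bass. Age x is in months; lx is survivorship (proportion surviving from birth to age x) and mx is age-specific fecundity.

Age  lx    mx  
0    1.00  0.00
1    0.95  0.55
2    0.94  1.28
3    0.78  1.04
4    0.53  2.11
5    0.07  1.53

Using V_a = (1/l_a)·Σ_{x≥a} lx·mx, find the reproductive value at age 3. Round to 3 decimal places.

lx·mx for x ≥ 3: 0.8112, 1.1183, 0.1071 → sum = 2.0366
V_3 = 2.0366 / l_3 = 2.0366 / 0.78 = 2.611026… → 2.611

2.611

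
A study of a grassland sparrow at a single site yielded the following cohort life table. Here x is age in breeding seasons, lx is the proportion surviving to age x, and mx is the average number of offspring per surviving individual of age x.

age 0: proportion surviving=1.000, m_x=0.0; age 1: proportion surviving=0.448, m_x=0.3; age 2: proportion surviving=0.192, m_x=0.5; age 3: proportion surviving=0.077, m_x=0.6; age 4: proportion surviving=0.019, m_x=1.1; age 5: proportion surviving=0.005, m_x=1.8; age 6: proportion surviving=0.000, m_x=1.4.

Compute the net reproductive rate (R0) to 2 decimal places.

lx·mx by age: 0, 0.1344, 0.096, 0.0462, 0.0209, 0.009, 0
R0 = Σ lx·mx = 0.3065 → 0.31

0.31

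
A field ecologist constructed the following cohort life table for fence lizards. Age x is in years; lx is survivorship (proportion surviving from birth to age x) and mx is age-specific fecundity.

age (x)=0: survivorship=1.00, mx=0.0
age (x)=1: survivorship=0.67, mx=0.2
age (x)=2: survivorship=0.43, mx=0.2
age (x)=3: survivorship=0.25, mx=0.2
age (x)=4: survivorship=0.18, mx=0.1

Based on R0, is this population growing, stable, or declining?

R0 = Σ lx·mx = 0 + 0.134 + 0.086 + 0.05 + 0.018 = 0.288
R0 < 1, so the population is declining.

declining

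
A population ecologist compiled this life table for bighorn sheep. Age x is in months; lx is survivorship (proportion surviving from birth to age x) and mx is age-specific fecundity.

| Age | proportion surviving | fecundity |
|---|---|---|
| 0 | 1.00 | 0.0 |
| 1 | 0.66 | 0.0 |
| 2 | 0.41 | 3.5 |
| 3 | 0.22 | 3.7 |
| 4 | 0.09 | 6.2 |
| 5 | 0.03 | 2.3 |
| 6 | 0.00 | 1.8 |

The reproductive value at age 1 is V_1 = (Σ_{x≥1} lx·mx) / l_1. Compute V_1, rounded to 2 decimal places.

lx·mx for x ≥ 1: 0, 1.435, 0.814, 0.558, 0.069, 0 → sum = 2.876
V_1 = 2.876 / l_1 = 2.876 / 0.66 = 4.357576… → 4.36

4.36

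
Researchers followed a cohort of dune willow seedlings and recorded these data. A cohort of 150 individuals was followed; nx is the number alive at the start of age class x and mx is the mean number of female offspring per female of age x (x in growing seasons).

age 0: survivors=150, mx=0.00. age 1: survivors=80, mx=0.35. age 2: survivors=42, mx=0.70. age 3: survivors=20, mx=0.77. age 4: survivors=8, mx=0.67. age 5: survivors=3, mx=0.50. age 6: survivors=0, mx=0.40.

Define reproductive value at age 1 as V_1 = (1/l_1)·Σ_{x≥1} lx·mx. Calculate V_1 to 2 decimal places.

lx = nx/n0 = nx/150: 1, 0.53333…, 0.28, 0.13333…, 0.05333…, 0.02, 0
lx·mx for x ≥ 1: 0.186667…, 0.196, 0.102667…, 0.035733…, 0.01, 0 → sum = 0.531067…
V_1 = 0.531067… / l_1 = 0.531067… / 0.533333… = 0.99575… → 1.00

1.00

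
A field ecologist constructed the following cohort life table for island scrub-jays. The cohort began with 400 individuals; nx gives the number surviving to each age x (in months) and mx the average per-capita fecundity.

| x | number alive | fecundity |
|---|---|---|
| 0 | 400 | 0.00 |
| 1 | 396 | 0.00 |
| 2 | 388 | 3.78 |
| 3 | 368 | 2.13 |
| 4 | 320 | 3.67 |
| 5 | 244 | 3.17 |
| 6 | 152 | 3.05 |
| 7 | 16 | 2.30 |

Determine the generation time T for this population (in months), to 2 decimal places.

3.59

lx = nx/n0 = nx/400: 1, 0.99, 0.97, 0.92, 0.8, 0.61, 0.38, 0.04
lx·mx: 0, 0, 3.6666, 1.9596, 2.936, 1.9337, 1.159, 0.092 → R0 = 11.7469
x·lx·mx: 0, 0, 7.3332, 5.8788, 11.744, 9.6685, 6.954, 0.644 → Σ = 42.2225
T = 42.2225 / 11.7469 = 3.594353… → 3.59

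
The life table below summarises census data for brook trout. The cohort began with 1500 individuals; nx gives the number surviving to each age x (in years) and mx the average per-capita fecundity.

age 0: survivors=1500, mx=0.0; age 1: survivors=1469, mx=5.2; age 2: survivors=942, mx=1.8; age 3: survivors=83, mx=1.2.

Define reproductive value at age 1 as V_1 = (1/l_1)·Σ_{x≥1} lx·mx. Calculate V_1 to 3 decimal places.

lx = nx/n0 = nx/1500: 1, 0.97933…, 0.628, 0.05533…
lx·mx for x ≥ 1: 5.092533…, 1.1304, 0.0664… → sum = 6.289333…
V_1 = 6.289333… / l_1 = 6.289333… / 0.979333… = 6.422056… → 6.422

6.422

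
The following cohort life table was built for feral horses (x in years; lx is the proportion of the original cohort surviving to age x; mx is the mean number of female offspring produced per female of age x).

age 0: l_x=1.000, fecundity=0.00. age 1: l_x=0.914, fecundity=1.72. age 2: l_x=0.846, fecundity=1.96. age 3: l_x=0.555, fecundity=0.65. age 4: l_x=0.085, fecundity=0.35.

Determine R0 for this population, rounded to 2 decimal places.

3.62

lx·mx by age: 0, 1.57208, 1.65816, 0.36075, 0.02975
R0 = Σ lx·mx = 3.62074 → 3.62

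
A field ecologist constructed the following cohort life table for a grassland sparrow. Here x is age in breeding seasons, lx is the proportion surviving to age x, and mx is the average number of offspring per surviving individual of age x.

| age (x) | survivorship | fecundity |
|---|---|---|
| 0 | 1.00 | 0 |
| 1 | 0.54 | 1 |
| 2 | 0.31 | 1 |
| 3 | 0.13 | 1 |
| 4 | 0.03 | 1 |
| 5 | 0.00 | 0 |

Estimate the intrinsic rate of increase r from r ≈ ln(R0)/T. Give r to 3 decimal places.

R0 = Σ lx·mx = 0 + 0.54 + 0.31 + 0.13 + 0.03 + 0 = 1.01
Σ x·lx·mx = 1.67; T = 1.67/1.01 = 1.65347…
r ≈ ln(R0)/T = ln(1.01)/1.65347… = 0.00602… → 0.006

0.006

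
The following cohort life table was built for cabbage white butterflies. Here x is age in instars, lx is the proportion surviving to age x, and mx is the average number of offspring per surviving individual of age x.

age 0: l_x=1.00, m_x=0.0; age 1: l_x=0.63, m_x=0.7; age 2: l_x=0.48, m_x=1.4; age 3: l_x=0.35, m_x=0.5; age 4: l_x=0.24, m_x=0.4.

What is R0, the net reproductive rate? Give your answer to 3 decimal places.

1.384

lx·mx by age: 0, 0.441, 0.672, 0.175, 0.096
R0 = Σ lx·mx = 1.384 → 1.384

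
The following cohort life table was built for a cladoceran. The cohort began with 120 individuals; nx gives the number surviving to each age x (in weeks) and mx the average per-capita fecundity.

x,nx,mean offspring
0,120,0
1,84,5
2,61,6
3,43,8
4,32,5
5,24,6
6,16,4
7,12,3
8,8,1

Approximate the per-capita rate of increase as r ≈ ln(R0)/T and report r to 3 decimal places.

lx = nx/n0 = nx/120: 1, 0.7, 0.50833…, 0.35833…, 0.26667…, 0.2, 0.13333…, 0.1, 0.06667…
R0 = Σ lx·mx = 0 + 3.5 + 3.05… + 2.86667… + 1.33333… + 1.2 + 0.53333… + 0.3 + 0.06667… = 12.85…
Σ x·lx·mx = 35.366667…; T = 35.366667…/12.85… = 2.75227…
r ≈ ln(R0)/T = ln(12.85…)/2.75227… = 0.92772… → 0.928

0.928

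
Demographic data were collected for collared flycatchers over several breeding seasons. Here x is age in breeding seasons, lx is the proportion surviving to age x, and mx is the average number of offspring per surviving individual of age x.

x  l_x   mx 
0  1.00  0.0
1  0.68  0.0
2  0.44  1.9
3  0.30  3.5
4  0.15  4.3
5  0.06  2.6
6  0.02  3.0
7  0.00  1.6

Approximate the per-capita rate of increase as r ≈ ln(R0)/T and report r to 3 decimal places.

R0 = Σ lx·mx = 0 + 0 + 0.836 + 1.05 + 0.645 + 0.156 + 0.06 + 0 = 2.747
Σ x·lx·mx = 8.542; T = 8.542/2.747 = 3.10957…
r ≈ ln(R0)/T = ln(2.747)/3.10957… = 0.32497… → 0.325

0.325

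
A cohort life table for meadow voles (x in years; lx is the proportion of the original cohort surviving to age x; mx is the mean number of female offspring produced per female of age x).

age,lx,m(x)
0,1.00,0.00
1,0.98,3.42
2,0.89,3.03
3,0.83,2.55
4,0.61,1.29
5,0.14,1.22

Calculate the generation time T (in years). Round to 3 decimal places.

2.093

lx·mx: 0, 3.3516, 2.6967, 2.1165, 0.7869, 0.1708 → R0 = 9.1225
x·lx·mx: 0, 3.3516, 5.3934, 6.3495, 3.1476, 0.854 → Σ = 19.0961
T = 19.0961 / 9.1225 = 2.093297… → 2.093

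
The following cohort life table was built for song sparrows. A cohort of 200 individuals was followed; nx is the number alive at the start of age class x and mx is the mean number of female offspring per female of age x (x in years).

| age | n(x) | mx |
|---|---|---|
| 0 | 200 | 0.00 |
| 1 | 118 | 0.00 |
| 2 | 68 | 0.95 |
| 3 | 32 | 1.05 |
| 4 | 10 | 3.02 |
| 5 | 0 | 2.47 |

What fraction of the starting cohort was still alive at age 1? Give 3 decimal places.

0.590

l_1 = n_1/n_0 = 118/200 = 0.59 → 0.590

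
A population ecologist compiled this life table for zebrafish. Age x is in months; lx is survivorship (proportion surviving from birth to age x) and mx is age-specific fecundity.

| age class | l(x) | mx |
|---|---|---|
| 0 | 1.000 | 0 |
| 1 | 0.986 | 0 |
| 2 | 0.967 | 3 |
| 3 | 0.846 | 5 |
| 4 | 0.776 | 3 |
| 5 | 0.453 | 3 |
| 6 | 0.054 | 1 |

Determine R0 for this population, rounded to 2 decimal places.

lx·mx by age: 0, 0, 2.901, 4.23, 2.328, 1.359, 0.054
R0 = Σ lx·mx = 10.872 → 10.87

10.87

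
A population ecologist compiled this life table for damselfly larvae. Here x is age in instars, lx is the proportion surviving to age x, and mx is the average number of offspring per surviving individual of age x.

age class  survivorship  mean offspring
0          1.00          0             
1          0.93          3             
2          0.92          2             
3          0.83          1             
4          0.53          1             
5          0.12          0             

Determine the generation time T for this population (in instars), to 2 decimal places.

1.85

lx·mx: 0, 2.79, 1.84, 0.83, 0.53, 0 → R0 = 5.99
x·lx·mx: 0, 2.79, 3.68, 2.49, 2.12, 0 → Σ = 11.08
T = 11.08 / 5.99 = 1.84975… → 1.85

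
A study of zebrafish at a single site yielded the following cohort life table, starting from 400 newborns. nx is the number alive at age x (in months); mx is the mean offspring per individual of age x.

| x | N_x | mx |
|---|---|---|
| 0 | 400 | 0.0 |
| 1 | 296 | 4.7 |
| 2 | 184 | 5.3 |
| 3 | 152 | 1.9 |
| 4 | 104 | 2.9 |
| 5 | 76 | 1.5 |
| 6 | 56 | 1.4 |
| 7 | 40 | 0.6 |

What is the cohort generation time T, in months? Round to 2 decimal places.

2.09

lx = nx/n0 = nx/400: 1, 0.74, 0.46, 0.38, 0.26, 0.19, 0.14, 0.1
lx·mx: 0, 3.478, 2.438, 0.722, 0.754, 0.285, 0.196, 0.06 → R0 = 7.933
x·lx·mx: 0, 3.478, 4.876, 2.166, 3.016, 1.425, 1.176, 0.42 → Σ = 16.557
T = 16.557 / 7.933 = 2.087105… → 2.09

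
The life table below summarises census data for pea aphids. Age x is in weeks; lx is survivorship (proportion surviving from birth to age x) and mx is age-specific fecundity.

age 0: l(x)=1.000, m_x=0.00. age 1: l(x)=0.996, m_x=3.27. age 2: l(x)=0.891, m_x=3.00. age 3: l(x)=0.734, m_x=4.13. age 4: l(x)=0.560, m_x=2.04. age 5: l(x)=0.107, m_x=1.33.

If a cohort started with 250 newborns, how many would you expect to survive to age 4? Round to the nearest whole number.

140

Expected survivors = N0 · l_4 = 250 × 0.560 = 140 → 140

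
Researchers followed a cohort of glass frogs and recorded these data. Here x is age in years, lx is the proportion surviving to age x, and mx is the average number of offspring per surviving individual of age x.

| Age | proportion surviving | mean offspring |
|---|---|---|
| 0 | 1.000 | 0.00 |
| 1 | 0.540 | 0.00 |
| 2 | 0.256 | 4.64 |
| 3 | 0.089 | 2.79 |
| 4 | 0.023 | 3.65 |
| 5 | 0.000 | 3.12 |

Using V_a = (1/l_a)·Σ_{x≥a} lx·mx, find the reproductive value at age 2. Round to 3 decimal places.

5.938

lx·mx for x ≥ 2: 1.18784, 0.24831, 0.08395, 0 → sum = 1.5201
V_2 = 1.5201 / l_2 = 1.5201 / 0.256 = 5.937891… → 5.938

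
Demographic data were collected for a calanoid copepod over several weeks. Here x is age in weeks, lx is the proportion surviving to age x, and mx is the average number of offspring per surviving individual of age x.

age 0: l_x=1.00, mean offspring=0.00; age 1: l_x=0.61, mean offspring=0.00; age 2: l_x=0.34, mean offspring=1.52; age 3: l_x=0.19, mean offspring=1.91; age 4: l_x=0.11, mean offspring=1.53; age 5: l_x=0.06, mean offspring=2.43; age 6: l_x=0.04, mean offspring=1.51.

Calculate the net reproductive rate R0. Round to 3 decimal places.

1.254

lx·mx by age: 0, 0, 0.5168, 0.3629, 0.1683, 0.1458, 0.0604
R0 = Σ lx·mx = 1.2542 → 1.254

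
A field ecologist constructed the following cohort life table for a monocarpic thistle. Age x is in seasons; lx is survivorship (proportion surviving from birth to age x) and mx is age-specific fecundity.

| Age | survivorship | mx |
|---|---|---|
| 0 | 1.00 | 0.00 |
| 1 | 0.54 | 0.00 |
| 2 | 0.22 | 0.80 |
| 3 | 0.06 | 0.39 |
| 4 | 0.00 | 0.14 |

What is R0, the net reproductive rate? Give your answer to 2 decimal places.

0.20

lx·mx by age: 0, 0, 0.176, 0.0234, 0
R0 = Σ lx·mx = 0.1994 → 0.20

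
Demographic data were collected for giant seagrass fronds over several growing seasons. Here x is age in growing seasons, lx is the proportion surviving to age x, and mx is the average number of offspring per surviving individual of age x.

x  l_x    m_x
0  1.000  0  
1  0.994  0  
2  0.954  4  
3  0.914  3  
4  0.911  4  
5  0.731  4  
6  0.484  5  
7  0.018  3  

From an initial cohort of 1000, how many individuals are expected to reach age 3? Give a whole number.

914

Expected survivors = N0 · l_3 = 1000 × 0.914 = 914 → 914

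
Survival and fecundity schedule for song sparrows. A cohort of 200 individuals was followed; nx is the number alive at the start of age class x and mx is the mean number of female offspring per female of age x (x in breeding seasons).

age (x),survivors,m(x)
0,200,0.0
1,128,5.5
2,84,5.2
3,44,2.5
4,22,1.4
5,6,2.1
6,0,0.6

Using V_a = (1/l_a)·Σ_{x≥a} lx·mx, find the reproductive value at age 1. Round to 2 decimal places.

lx = nx/n0 = nx/200: 1, 0.64, 0.42, 0.22, 0.11, 0.03, 0
lx·mx for x ≥ 1: 3.52, 2.184, 0.55, 0.154, 0.063, 0 → sum = 6.471
V_1 = 6.471 / l_1 = 6.471 / 0.64 = 10.110938… → 10.11

10.11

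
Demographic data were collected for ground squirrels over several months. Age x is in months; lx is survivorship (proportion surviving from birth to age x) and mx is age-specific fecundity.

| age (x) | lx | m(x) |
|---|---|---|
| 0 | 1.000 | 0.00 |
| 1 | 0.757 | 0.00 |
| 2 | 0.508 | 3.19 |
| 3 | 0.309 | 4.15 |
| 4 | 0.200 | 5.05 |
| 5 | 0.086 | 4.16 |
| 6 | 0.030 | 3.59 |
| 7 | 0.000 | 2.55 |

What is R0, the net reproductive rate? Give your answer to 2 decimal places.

lx·mx by age: 0, 0, 1.62052, 1.28235, 1.01, 0.35776, 0.1077, 0
R0 = Σ lx·mx = 4.37833 → 4.38

4.38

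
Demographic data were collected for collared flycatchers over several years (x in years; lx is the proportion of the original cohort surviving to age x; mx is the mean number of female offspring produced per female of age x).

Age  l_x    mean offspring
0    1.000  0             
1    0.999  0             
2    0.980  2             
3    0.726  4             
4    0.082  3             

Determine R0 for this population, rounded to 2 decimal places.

5.11

lx·mx by age: 0, 0, 1.96, 2.904, 0.246
R0 = Σ lx·mx = 5.11 → 5.11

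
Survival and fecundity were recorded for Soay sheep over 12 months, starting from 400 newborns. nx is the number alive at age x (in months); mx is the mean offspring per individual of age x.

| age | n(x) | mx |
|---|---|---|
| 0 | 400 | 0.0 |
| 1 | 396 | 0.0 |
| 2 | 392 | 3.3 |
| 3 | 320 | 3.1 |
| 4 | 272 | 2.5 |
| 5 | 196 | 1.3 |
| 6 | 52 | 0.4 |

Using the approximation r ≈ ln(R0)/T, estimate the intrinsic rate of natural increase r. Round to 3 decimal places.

0.700

lx = nx/n0 = nx/400: 1, 0.99, 0.98, 0.8, 0.68, 0.49, 0.13
R0 = Σ lx·mx = 0 + 0 + 3.234 + 2.48 + 1.7 + 0.637 + 0.052 = 8.103
Σ x·lx·mx = 24.205; T = 24.205/8.103 = 2.98717…
r ≈ ln(R0)/T = ln(8.103)/2.98717… = 0.70041… → 0.700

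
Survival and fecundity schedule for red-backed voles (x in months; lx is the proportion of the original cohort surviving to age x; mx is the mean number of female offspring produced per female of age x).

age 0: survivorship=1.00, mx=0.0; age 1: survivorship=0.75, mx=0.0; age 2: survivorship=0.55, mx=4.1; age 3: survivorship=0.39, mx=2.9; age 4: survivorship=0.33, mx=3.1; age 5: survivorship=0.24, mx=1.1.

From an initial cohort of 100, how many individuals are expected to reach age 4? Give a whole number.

Expected survivors = N0 · l_4 = 100 × 0.33 = 33 → 33

33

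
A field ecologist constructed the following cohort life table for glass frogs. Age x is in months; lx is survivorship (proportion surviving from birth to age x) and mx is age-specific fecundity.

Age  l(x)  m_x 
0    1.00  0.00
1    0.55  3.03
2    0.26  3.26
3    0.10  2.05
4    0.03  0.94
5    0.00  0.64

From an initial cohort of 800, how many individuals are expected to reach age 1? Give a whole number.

440

Expected survivors = N0 · l_1 = 800 × 0.55 = 440 → 440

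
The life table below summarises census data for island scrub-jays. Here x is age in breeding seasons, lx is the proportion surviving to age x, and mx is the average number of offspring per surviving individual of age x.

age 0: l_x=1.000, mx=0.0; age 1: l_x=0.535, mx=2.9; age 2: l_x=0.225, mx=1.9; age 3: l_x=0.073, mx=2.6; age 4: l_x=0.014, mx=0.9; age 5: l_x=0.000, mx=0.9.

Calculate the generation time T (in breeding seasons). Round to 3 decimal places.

1.387

lx·mx: 0, 1.5515, 0.4275, 0.1898, 0.0126, 0 → R0 = 2.1814
x·lx·mx: 0, 1.5515, 0.855, 0.5694, 0.0504, 0 → Σ = 3.0263
T = 3.0263 / 2.1814 = 1.38732… → 1.387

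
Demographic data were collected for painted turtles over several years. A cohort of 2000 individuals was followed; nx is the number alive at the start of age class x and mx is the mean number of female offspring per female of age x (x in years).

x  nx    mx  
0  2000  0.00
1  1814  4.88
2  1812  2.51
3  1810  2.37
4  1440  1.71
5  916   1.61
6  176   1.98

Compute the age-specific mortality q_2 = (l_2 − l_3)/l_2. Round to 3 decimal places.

lx = nx/n0 = nx/2000: 1, 0.907, 0.906, 0.905, 0.72, 0.458, 0.088
q_2 = (l_2 − l_3) / l_2 = (0.906 − 0.905) / 0.906
     = 0.001 / 0.906 = 0.001104… → 0.001

0.001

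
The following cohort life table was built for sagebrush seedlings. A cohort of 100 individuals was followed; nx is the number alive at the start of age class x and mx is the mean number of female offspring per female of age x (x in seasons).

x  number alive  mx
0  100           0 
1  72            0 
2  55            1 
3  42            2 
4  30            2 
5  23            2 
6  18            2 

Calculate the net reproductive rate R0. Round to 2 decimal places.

2.81

lx = nx/n0 = nx/100: 1, 0.72, 0.55, 0.42, 0.3, 0.23, 0.18
lx·mx by age: 0, 0, 0.55, 0.84, 0.6, 0.46, 0.36
R0 = Σ lx·mx = 2.81 → 2.81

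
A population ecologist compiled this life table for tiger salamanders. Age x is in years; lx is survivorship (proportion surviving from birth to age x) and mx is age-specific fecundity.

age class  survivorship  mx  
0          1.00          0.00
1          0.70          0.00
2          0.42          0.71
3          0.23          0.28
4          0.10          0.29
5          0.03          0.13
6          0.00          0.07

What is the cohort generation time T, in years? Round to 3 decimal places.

2.339

lx·mx: 0, 0, 0.2982, 0.0644, 0.029, 0.0039, 0 → R0 = 0.3955
x·lx·mx: 0, 0, 0.5964, 0.1932, 0.116, 0.0195, 0 → Σ = 0.9251
T = 0.9251 / 0.3955 = 2.339064… → 2.339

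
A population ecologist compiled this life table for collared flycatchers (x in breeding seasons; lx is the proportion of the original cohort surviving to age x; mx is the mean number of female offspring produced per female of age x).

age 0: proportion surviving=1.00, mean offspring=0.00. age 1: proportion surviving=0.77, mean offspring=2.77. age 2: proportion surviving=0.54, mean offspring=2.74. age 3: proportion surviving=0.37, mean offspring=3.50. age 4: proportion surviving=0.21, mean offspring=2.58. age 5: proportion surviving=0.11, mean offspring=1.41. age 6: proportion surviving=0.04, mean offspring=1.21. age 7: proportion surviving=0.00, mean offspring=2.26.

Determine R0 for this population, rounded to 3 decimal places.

5.653

lx·mx by age: 0, 2.1329, 1.4796, 1.295, 0.5418, 0.1551, 0.0484, 0
R0 = Σ lx·mx = 5.6528 → 5.653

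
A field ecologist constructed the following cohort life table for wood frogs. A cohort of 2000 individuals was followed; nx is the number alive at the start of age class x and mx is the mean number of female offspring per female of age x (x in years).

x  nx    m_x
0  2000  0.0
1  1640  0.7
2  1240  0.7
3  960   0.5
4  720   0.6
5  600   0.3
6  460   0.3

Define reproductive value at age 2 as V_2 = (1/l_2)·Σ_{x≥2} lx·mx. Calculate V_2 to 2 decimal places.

1.69

lx = nx/n0 = nx/2000: 1, 0.82, 0.62, 0.48, 0.36, 0.3, 0.23
lx·mx for x ≥ 2: 0.434, 0.24, 0.216, 0.09, 0.069 → sum = 1.049
V_2 = 1.049 / l_2 = 1.049 / 0.62 = 1.691935… → 1.69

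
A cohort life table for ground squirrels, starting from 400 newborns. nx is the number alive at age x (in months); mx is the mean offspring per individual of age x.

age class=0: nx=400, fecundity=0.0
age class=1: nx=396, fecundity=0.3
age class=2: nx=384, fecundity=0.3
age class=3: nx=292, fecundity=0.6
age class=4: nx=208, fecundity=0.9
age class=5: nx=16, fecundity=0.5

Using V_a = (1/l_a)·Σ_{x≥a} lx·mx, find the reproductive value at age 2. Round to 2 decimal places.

1.26

lx = nx/n0 = nx/400: 1, 0.99, 0.96, 0.73, 0.52, 0.04
lx·mx for x ≥ 2: 0.288, 0.438, 0.468, 0.02 → sum = 1.214
V_2 = 1.214 / l_2 = 1.214 / 0.96 = 1.264583… → 1.26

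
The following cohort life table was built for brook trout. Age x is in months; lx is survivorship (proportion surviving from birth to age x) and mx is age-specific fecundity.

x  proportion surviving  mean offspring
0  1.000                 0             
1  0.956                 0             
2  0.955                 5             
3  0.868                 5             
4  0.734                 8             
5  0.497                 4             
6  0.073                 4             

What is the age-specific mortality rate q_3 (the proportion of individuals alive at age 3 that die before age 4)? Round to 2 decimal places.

0.15

q_3 = (l_3 − l_4) / l_3 = (0.868 − 0.734) / 0.868
     = 0.134 / 0.868 = 0.154378… → 0.15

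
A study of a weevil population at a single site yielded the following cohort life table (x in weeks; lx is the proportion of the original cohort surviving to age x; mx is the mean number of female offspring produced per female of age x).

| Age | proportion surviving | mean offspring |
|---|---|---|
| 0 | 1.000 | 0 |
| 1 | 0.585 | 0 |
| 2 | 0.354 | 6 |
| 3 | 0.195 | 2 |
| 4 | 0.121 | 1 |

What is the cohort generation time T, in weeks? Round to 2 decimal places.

2.24

lx·mx: 0, 0, 2.124, 0.39, 0.121 → R0 = 2.635
x·lx·mx: 0, 0, 4.248, 1.17, 0.484 → Σ = 5.902
T = 5.902 / 2.635 = 2.239848… → 2.24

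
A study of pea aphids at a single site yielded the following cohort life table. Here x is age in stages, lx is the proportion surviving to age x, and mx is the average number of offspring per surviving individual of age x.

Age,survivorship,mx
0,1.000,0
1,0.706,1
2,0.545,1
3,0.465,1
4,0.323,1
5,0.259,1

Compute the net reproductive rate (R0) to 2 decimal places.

2.30

lx·mx by age: 0, 0.706, 0.545, 0.465, 0.323, 0.259
R0 = Σ lx·mx = 2.298 → 2.30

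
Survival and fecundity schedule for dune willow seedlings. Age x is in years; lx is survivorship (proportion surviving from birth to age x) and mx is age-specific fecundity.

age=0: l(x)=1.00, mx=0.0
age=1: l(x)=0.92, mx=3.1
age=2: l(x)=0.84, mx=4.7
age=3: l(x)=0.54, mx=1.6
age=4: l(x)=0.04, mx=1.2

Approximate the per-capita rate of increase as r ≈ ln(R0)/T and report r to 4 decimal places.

1.1642

R0 = Σ lx·mx = 0 + 2.852 + 3.948 + 0.864 + 0.048 = 7.712
Σ x·lx·mx = 13.532; T = 13.532/7.712 = 1.75467…
r ≈ ln(R0)/T = ln(7.712)/1.75467… = 1.164196… → 1.1642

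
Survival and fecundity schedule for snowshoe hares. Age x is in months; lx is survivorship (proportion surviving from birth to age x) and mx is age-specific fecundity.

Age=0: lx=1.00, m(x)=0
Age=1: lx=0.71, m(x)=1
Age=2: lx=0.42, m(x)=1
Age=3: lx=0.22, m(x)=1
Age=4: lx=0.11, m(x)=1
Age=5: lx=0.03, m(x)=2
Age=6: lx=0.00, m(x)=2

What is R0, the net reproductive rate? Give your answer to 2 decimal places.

lx·mx by age: 0, 0.71, 0.42, 0.22, 0.11, 0.06, 0
R0 = Σ lx·mx = 1.52 → 1.52

1.52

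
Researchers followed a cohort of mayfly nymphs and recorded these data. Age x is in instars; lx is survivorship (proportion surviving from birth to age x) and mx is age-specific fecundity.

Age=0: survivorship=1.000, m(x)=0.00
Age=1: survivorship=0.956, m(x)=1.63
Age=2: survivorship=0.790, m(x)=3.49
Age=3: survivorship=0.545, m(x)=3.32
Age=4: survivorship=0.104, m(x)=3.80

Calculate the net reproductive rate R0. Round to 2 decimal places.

lx·mx by age: 0, 1.55828, 2.7571, 1.8094, 0.3952
R0 = Σ lx·mx = 6.51998 → 6.52

6.52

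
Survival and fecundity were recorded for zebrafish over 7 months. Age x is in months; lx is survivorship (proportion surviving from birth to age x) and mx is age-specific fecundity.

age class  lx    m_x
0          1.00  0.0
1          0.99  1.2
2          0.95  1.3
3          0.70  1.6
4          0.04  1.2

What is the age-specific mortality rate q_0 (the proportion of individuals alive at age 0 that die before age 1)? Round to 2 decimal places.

0.01

q_0 = (l_0 − l_1) / l_0 = (1 − 0.99) / 1
     = 0.01 / 1 = 0.01 → 0.01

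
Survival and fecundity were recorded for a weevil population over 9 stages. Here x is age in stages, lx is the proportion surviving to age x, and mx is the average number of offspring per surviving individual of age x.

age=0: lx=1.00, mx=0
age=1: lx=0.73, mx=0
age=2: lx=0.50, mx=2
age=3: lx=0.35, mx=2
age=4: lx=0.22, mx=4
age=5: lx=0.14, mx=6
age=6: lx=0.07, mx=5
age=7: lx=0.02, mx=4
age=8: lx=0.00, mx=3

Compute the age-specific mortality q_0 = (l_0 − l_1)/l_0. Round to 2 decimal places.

0.27

q_0 = (l_0 − l_1) / l_0 = (1 − 0.73) / 1
     = 0.27 / 1 = 0.27 → 0.27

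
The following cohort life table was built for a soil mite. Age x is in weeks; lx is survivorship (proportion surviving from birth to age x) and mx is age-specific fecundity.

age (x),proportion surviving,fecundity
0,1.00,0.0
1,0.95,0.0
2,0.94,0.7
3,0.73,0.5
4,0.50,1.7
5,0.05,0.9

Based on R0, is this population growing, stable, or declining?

R0 = Σ lx·mx = 0 + 0 + 0.658 + 0.365 + 0.85 + 0.045 = 1.918
R0 > 1, so the population is growing.

growing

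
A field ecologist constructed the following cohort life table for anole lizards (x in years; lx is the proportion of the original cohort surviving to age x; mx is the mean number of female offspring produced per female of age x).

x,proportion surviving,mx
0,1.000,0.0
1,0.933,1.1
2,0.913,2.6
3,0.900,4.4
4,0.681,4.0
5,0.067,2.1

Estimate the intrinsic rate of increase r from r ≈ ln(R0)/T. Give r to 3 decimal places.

R0 = Σ lx·mx = 0 + 1.0263 + 2.3738 + 3.96 + 2.724 + 0.1407 = 10.2248
Σ x·lx·mx = 29.2534; T = 29.2534/10.2248 = 2.86102…
r ≈ ln(R0)/T = ln(10.2248)/2.86102… = 0.81258… → 0.813

0.813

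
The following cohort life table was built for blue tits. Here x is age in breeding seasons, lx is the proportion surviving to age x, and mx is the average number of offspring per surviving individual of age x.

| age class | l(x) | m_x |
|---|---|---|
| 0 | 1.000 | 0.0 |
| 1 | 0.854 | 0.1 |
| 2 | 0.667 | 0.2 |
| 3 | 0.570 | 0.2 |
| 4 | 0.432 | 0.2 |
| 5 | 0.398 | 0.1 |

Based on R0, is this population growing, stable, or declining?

R0 = Σ lx·mx = 0 + 0.0854 + 0.1334 + 0.114 + 0.0864 + 0.0398 = 0.459
R0 < 1, so the population is declining.

declining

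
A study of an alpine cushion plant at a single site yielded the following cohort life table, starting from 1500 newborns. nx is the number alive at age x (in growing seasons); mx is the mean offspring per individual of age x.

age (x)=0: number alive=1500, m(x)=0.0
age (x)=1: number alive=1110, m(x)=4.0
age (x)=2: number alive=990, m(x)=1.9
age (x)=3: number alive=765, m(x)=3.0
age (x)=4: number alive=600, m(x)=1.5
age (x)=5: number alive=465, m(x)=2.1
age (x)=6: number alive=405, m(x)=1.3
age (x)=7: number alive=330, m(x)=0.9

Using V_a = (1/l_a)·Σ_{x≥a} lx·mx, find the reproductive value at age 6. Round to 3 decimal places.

2.033

lx = nx/n0 = nx/1500: 1, 0.74, 0.66, 0.51, 0.4, 0.31, 0.27, 0.22
lx·mx for x ≥ 6: 0.351, 0.198 → sum = 0.549
V_6 = 0.549 / l_6 = 0.549 / 0.27 = 2.033333… → 2.033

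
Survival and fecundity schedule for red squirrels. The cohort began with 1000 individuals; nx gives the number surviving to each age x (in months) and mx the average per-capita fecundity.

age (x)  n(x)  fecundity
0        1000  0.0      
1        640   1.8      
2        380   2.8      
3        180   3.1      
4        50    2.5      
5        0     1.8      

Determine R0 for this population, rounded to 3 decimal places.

lx = nx/n0 = nx/1000: 1, 0.64, 0.38, 0.18, 0.05, 0
lx·mx by age: 0, 1.152, 1.064, 0.558, 0.125, 0
R0 = Σ lx·mx = 2.899 → 2.899

2.899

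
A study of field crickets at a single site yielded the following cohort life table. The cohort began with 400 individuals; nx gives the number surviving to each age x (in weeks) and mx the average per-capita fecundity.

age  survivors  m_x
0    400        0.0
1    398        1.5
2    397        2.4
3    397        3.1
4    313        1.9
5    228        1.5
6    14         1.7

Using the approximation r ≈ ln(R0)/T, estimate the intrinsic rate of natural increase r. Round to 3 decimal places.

0.802

lx = nx/n0 = nx/400: 1, 0.995, 0.9925, 0.9925, 0.7825, 0.57, 0.035
R0 = Σ lx·mx = 0 + 1.4925 + 2.382 + 3.07675 + 1.48675 + 0.855 + 0.0595 = 9.3525
Σ x·lx·mx = 26.06575; T = 26.06575/9.3525 = 2.78704…
r ≈ ln(R0)/T = ln(9.3525)/2.78704… = 0.80216… → 0.802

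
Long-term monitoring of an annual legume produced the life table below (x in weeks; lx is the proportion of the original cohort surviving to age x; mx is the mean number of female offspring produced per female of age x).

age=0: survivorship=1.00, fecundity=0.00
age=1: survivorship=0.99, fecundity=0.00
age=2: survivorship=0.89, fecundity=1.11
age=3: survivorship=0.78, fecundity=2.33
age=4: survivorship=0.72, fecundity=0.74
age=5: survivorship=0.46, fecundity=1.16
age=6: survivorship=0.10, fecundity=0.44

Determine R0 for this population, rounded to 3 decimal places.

lx·mx by age: 0, 0, 0.9879, 1.8174, 0.5328, 0.5336, 0.044
R0 = Σ lx·mx = 3.9157 → 3.916

3.916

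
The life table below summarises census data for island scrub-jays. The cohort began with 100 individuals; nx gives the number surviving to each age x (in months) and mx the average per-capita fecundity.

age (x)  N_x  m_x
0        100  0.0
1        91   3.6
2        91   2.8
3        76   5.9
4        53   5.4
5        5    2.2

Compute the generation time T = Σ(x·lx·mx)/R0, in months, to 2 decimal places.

lx = nx/n0 = nx/100: 1, 0.91, 0.91, 0.76, 0.53, 0.05
lx·mx: 0, 3.276, 2.548, 4.484, 2.862, 0.11 → R0 = 13.28
x·lx·mx: 0, 3.276, 5.096, 13.452, 11.448, 0.55 → Σ = 33.822
T = 33.822 / 13.28 = 2.546837… → 2.55

2.55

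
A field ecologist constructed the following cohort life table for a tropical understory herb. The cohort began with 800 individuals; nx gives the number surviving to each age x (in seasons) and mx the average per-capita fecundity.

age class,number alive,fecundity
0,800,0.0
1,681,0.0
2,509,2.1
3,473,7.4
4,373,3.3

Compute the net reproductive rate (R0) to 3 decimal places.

lx = nx/n0 = nx/800: 1, 0.85125, 0.63625, 0.59125, 0.46625
lx·mx by age: 0, 0, 1.336125, 4.37525, 1.538625
R0 = Σ lx·mx = 7.25 → 7.250

7.250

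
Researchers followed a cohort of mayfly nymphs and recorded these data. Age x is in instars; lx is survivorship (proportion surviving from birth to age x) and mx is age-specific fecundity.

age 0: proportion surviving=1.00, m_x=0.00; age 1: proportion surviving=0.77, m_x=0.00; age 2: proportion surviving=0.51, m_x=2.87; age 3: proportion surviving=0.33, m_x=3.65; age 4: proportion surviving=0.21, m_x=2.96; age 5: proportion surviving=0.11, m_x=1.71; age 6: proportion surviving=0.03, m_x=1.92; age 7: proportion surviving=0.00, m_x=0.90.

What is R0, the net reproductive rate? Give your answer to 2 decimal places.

lx·mx by age: 0, 0, 1.4637, 1.2045, 0.6216, 0.1881, 0.0576, 0
R0 = Σ lx·mx = 3.5355 → 3.54

3.54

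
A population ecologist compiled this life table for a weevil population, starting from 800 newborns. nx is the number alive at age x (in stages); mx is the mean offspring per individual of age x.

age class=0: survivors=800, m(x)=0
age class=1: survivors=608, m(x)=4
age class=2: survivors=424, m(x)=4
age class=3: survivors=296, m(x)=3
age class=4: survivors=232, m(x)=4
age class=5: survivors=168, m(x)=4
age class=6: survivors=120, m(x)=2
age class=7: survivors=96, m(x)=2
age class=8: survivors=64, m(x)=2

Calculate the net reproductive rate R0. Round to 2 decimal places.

lx = nx/n0 = nx/800: 1, 0.76, 0.53, 0.37, 0.29, 0.21, 0.15, 0.12, 0.08
lx·mx by age: 0, 3.04, 2.12, 1.11, 1.16, 0.84, 0.3, 0.24, 0.16
R0 = Σ lx·mx = 8.97 → 8.97

8.97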